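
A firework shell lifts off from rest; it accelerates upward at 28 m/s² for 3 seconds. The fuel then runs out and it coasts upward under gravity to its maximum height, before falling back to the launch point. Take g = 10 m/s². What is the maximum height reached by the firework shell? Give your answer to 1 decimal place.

478.8 m

Phase 1 (powered ascent): v₀ = 0 m/s, a = 28 m/s².
v = v₀ + at = 0 + (28)(3) = 84.0 m/s
Δx = v₀t + ½at² = 0·3 + 0.5·28·3² = 126 m

Phase 2 (coasting upward): v₀ = 84.0 m/s, a = -10 m/s².
v = v₀ + at → t = (0 − 84.0) / -10 = 8.40 s
v² = v₀² + 2aΔx → Δx = (0² − 84.0²)/(2·-10) = 353 m
Maximum height = 126 + 353 = 479 m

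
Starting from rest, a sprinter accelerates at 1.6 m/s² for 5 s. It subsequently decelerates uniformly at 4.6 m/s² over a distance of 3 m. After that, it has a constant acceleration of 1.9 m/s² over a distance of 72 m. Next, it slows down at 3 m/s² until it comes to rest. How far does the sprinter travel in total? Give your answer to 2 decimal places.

Phase 1 (accelerating): v₀ = 0 m/s, a = 1.6 m/s².
v = v₀ + at = 0 + (1.6)(5) = 8.00 m/s
Δx = v₀t + ½at² = 0·5 + 0.5·1.6·5² = 20.0 m

Phase 2 (decelerating): v₀ = 8.00 m/s, a = -4.6 m/s².
v² = v₀² + 2aΔx = 8.00² + 2·-4.6·3 = 36.4 → v = 6.03 m/s
t = (v − v₀)/a = (6.03 − 8.00)/-4.6 = 0.428 s

Phase 3 (accelerating): v₀ = 6.03 m/s, a = 1.9 m/s².
v² = v₀² + 2aΔx = 6.03² + 2·1.9·72 = 310 → v = 17.6 m/s
t = (v − v₀)/a = (17.6 − 6.03)/1.9 = 6.09 s

Phase 4 (decelerating): v₀ = 17.6 m/s, a = -3 m/s².
v = v₀ + at → t = (0 − 17.6) / -3 = 5.87 s
v² = v₀² + 2aΔx → Δx = (0² − 17.6²)/(2·-3) = 51.7 m
Total distance = 20.0 + 3.00 + 72.0 + 51.7 = 147 m

146.67 m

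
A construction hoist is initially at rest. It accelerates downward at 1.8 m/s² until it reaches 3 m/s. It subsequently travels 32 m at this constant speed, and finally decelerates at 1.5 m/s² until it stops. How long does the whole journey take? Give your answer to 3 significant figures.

Phase 1 (accelerating): v₀ = 0 m/s, a = 1.8 m/s².
v = v₀ + at → t = (3 − 0) / 1.8 = 1.67 s
v² = v₀² + 2aΔx → Δx = (3² − 0²)/(2·1.8) = 2.50 m

Phase 2 (constant speed): v₀ = 3.00 m/s, a = 0 m/s².
Constant speed: t = d/v = 32/3.00 = 10.7 s

Phase 3 (decelerating): v₀ = 3.00 m/s, a = -1.5 m/s².
v = v₀ + at → t = (0 − 3.00) / -1.5 = 2.00 s
v² = v₀² + 2aΔx → Δx = (0² − 3.00²)/(2·-1.5) = 3.00 m
Total time = 1.67 + 10.7 + 2.00 = 14.3 s

14.3 s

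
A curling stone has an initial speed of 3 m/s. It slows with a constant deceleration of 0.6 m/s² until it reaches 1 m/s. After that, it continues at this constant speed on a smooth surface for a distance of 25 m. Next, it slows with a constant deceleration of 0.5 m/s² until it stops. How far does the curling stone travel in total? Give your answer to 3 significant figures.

Phase 1 (decelerating): v₀ = 3.00 m/s, a = -0.6 m/s².
v = v₀ + at → t = (1 − 3.00) / -0.6 = 3.33 s
v² = v₀² + 2aΔx → Δx = (1² − 3.00²)/(2·-0.6) = 6.67 m

Phase 2 (constant speed): v₀ = 1.00 m/s, a = 0 m/s².
Constant speed: t = d/v = 25/1.00 = 25.0 s

Phase 3 (decelerating): v₀ = 1.00 m/s, a = -0.5 m/s².
v = v₀ + at → t = (0 − 1.00) / -0.5 = 2.00 s
v² = v₀² + 2aΔx → Δx = (0² − 1.00²)/(2·-0.5) = 1.00 m
Total distance = 6.67 + 25.0 + 1.00 = 32.7 m

32.7 m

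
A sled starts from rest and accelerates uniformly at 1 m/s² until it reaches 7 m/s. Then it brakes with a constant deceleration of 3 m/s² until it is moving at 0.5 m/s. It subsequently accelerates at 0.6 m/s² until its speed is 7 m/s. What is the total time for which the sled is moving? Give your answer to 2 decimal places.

20.00 s

Phase 1 (accelerating): v₀ = 0 m/s, a = 1 m/s².
v = v₀ + at → t = (7 − 0) / 1 = 7.00 s
v² = v₀² + 2aΔx → Δx = (7² − 0²)/(2·1) = 24.5 m

Phase 2 (decelerating): v₀ = 7.00 m/s, a = -3 m/s².
v = v₀ + at → t = (0.5 − 7.00) / -3 = 2.17 s
v² = v₀² + 2aΔx → Δx = (0.5² − 7.00²)/(2·-3) = 8.12 m

Phase 3 (accelerating): v₀ = 0.500 m/s, a = 0.6 m/s².
v = v₀ + at → t = (7 − 0.500) / 0.6 = 10.8 s
v² = v₀² + 2aΔx → Δx = (7² − 0.500²)/(2·0.6) = 40.6 m
Total time = 7.00 + 2.17 + 10.8 = 20.0 s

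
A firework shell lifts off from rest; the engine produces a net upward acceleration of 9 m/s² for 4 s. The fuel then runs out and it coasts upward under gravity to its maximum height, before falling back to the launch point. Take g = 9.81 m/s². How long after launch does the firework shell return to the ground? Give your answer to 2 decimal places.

Phase 1 (powered ascent): v₀ = 0 m/s, a = 9 m/s².
v = v₀ + at = 0 + (9)(4) = 36.0 m/s
Δx = v₀t + ½at² = 0·4 + 0.5·9·4² = 72.0 m

Phase 2 (coasting upward): v₀ = 36.0 m/s, a = -9.81 m/s².
v = v₀ + at → t = (0 − 36.0) / -9.81 = 3.67 s
v² = v₀² + 2aΔx → Δx = (0² − 36.0²)/(2·-9.81) = 66.1 m

Phase 3 (free fall): v₀ = 0 m/s, a = -9.81 m/s².
Falls 138 m from rest: t = √(2·138/9.81) = 5.31 s; v = g·t = 52.0 m/s.
Total time = 4.00 + 3.67 + 5.31 = 13.0 s

12.97 s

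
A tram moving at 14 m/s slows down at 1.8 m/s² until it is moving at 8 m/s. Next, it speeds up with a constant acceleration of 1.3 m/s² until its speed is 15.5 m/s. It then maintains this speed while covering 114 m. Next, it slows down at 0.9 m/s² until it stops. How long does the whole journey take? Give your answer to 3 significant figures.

Phase 1 (decelerating): v₀ = 14.0 m/s, a = -1.8 m/s².
v = v₀ + at → t = (8 − 14.0) / -1.8 = 3.33 s
v² = v₀² + 2aΔx → Δx = (8² − 14.0²)/(2·-1.8) = 36.7 m

Phase 2 (accelerating): v₀ = 8.00 m/s, a = 1.3 m/s².
v = v₀ + at → t = (15.5 − 8.00) / 1.3 = 5.77 s
v² = v₀² + 2aΔx → Δx = (15.5² − 8.00²)/(2·1.3) = 67.8 m

Phase 3 (constant speed): v₀ = 15.5 m/s, a = 0 m/s².
Constant speed: t = d/v = 114/15.5 = 7.35 s

Phase 4 (decelerating): v₀ = 15.5 m/s, a = -0.9 m/s².
v = v₀ + at → t = (0 − 15.5) / -0.9 = 17.2 s
v² = v₀² + 2aΔx → Δx = (0² − 15.5²)/(2·-0.9) = 133 m
Total time = 3.33 + 5.77 + 7.35 + 17.2 = 33.7 s

33.7 s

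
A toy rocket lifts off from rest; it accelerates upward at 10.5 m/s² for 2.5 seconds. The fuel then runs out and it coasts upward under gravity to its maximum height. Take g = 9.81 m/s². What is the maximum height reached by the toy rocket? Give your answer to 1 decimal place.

Phase 1 (powered ascent): v₀ = 0 m/s, a = 10.5 m/s².
v = v₀ + at = 0 + (10.5)(2.5) = 26.2 m/s
Δx = v₀t + ½at² = 0·2.5 + 0.5·10.5·2.5² = 32.8 m

Phase 2 (coasting upward): v₀ = 26.2 m/s, a = -9.81 m/s².
v = v₀ + at → t = (0 − 26.2) / -9.81 = 2.68 s
v² = v₀² + 2aΔx → Δx = (0² − 26.2²)/(2·-9.81) = 35.1 m
Maximum height = 32.8 + 35.1 = 67.9 m

67.9 m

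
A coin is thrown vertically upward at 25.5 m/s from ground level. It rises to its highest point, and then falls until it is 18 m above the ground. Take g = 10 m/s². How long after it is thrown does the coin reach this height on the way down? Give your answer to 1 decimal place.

Phase 1 (rising): v₀ = 25.5 m/s, a = -10 m/s².
v = v₀ + at → t = (0 − 25.5) / -10 = 2.55 s
v² = v₀² + 2aΔx → Δx = (0² − 25.5²)/(2·-10) = 32.5 m

Phase 2 (falling): v₀ = 0 m/s, a = -10 m/s².
Falls 14.5 m from rest: t = √(2·14.5/10) = 1.70 s; v = g·t = 17.0 m/s.
Total time = 2.55 + 1.70 = 4.25 s

4.3 s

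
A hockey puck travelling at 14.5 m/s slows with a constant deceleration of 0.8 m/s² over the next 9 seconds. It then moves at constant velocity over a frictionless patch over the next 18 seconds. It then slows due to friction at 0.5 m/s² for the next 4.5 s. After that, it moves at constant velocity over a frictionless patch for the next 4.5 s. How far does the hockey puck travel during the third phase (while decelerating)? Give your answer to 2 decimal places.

27.79 m

Phase 1 (decelerating): v₀ = 14.5 m/s, a = -0.8 m/s².
v = v₀ + at = 14.5 + (-0.8)(9) = 7.30 m/s
Δx = v₀t + ½at² = 14.5·9 + 0.5·-0.8·9² = 98.1 m

Phase 2 (constant speed): v₀ = 7.30 m/s, a = 0 m/s².
v = v₀ + at = 7.30 + (0)(18) = 7.30 m/s
Δx = v₀t + ½at² = 7.30·18 + 0.5·0·18² = 131 m

Phase 3 (decelerating): v₀ = 7.30 m/s, a = -0.5 m/s².
v = v₀ + at = 7.30 + (-0.5)(4.5) = 5.05 m/s
Δx = v₀t + ½at² = 7.30·4.5 + 0.5·-0.5·4.5² = 27.8 m
Distance in phase 3 = 27.8 m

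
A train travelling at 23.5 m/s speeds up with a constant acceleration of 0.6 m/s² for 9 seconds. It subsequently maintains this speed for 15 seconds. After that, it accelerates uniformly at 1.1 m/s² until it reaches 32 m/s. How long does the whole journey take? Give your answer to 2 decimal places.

26.82 s

Phase 1 (accelerating): v₀ = 23.5 m/s, a = 0.6 m/s².
v = v₀ + at = 23.5 + (0.6)(9) = 28.9 m/s
Δx = v₀t + ½at² = 23.5·9 + 0.5·0.6·9² = 236 m

Phase 2 (constant speed): v₀ = 28.9 m/s, a = 0 m/s².
v = v₀ + at = 28.9 + (0)(15) = 28.9 m/s
Δx = v₀t + ½at² = 28.9·15 + 0.5·0·15² = 434 m

Phase 3 (accelerating): v₀ = 28.9 m/s, a = 1.1 m/s².
v = v₀ + at → t = (32 − 28.9) / 1.1 = 2.82 s
v² = v₀² + 2aΔx → Δx = (32² − 28.9²)/(2·1.1) = 85.8 m
Total time = 9.00 + 15.0 + 2.82 = 26.8 s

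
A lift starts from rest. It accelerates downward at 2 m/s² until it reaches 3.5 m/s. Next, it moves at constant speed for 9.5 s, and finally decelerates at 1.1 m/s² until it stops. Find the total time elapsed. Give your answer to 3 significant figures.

Phase 1 (accelerating): v₀ = 0 m/s, a = 2 m/s².
v = v₀ + at → t = (3.5 − 0) / 2 = 1.75 s
v² = v₀² + 2aΔx → Δx = (3.5² − 0²)/(2·2) = 3.06 m

Phase 2 (constant speed): v₀ = 3.50 m/s, a = 0 m/s².
v = v₀ + at = 3.50 + (0)(9.5) = 3.50 m/s
Δx = v₀t + ½at² = 3.50·9.5 + 0.5·0·9.5² = 33.2 m

Phase 3 (decelerating): v₀ = 3.50 m/s, a = -1.1 m/s².
v = v₀ + at → t = (0 − 3.50) / -1.1 = 3.18 s
v² = v₀² + 2aΔx → Δx = (0² − 3.50²)/(2·-1.1) = 5.57 m
Total time = 1.75 + 9.50 + 3.18 = 14.4 s

14.4 s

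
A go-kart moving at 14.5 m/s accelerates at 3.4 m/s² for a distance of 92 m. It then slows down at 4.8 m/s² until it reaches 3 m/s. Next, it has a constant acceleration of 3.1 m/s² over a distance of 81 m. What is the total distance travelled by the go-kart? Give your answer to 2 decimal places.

259.13 m

Phase 1 (accelerating): v₀ = 14.5 m/s, a = 3.4 m/s².
v² = v₀² + 2aΔx = 14.5² + 2·3.4·92 = 836 → v = 28.9 m/s
t = (v − v₀)/a = (28.9 − 14.5)/3.4 = 4.24 s

Phase 2 (decelerating): v₀ = 28.9 m/s, a = -4.8 m/s².
v = v₀ + at → t = (3 − 28.9) / -4.8 = 5.40 s
v² = v₀² + 2aΔx → Δx = (3² − 28.9²)/(2·-4.8) = 86.1 m

Phase 3 (accelerating): v₀ = 3.00 m/s, a = 3.1 m/s².
v² = v₀² + 2aΔx = 3.00² + 2·3.1·81 = 511 → v = 22.6 m/s
t = (v − v₀)/a = (22.6 − 3.00)/3.1 = 6.33 s
Total distance = 92.0 + 86.1 + 81.0 = 259 m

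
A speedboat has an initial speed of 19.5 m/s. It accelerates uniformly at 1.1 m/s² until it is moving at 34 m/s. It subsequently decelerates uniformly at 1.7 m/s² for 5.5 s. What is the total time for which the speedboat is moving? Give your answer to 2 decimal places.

18.68 s

Phase 1 (accelerating): v₀ = 19.5 m/s, a = 1.1 m/s².
v = v₀ + at → t = (34 − 19.5) / 1.1 = 13.2 s
v² = v₀² + 2aΔx → Δx = (34² − 19.5²)/(2·1.1) = 353 m

Phase 2 (decelerating): v₀ = 34.0 m/s, a = -1.7 m/s².
v = v₀ + at = 34.0 + (-1.7)(5.5) = 24.6 m/s
Δx = v₀t + ½at² = 34.0·5.5 + 0.5·-1.7·5.5² = 161 m
Total time = 13.2 + 5.50 = 18.7 s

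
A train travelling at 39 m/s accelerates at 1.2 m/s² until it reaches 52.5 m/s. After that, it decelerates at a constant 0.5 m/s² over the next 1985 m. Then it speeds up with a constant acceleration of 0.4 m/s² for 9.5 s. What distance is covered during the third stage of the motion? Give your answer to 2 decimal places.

Phase 1 (accelerating): v₀ = 39.0 m/s, a = 1.2 m/s².
v = v₀ + at → t = (52.5 − 39.0) / 1.2 = 11.2 s
v² = v₀² + 2aΔx → Δx = (52.5² − 39.0²)/(2·1.2) = 515 m

Phase 2 (decelerating): v₀ = 52.5 m/s, a = -0.5 m/s².
v² = v₀² + 2aΔx = 52.5² + 2·-0.5·1985 = 771 → v = 27.8 m/s
t = (v − v₀)/a = (27.8 − 52.5)/-0.5 = 49.5 s

Phase 3 (accelerating): v₀ = 27.8 m/s, a = 0.4 m/s².
v = v₀ + at = 27.8 + (0.4)(9.5) = 31.6 m/s
Δx = v₀t + ½at² = 27.8·9.5 + 0.5·0.4·9.5² = 282 m
Distance in phase 3 = 282 m

281.88 m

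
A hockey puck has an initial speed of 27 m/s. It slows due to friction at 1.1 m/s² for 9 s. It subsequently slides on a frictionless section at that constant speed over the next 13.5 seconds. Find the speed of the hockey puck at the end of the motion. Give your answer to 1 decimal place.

17.1 m/s

Phase 1 (decelerating): v₀ = 27.0 m/s, a = -1.1 m/s².
v = v₀ + at = 27.0 + (-1.1)(9) = 17.1 m/s
Δx = v₀t + ½at² = 27.0·9 + 0.5·-1.1·9² = 198 m

Phase 2 (constant speed): v₀ = 17.1 m/s, a = 0 m/s².
v = v₀ + at = 17.1 + (0)(13.5) = 17.1 m/s
Δx = v₀t + ½at² = 17.1·13.5 + 0.5·0·13.5² = 231 m
Final speed = 17.1 m/s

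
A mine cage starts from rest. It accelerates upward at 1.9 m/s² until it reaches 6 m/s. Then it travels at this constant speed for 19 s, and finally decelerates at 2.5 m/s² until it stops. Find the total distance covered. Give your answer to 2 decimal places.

130.67 m

Phase 1 (accelerating): v₀ = 0 m/s, a = 1.9 m/s².
v = v₀ + at → t = (6 − 0) / 1.9 = 3.16 s
v² = v₀² + 2aΔx → Δx = (6² − 0²)/(2·1.9) = 9.47 m

Phase 2 (constant speed): v₀ = 6.00 m/s, a = 0 m/s².
v = v₀ + at = 6.00 + (0)(19) = 6.00 m/s
Δx = v₀t + ½at² = 6.00·19 + 0.5·0·19² = 114 m

Phase 3 (decelerating): v₀ = 6.00 m/s, a = -2.5 m/s².
v = v₀ + at → t = (0 − 6.00) / -2.5 = 2.40 s
v² = v₀² + 2aΔx → Δx = (0² − 6.00²)/(2·-2.5) = 7.20 m
Total distance = 9.47 + 114 + 7.20 = 131 m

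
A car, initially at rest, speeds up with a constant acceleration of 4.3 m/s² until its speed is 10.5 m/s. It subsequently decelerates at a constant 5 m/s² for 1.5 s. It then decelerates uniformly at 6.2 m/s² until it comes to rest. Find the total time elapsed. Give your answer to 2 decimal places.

4.43 s

Phase 1 (accelerating): v₀ = 0 m/s, a = 4.3 m/s².
v = v₀ + at → t = (10.5 − 0) / 4.3 = 2.44 s
v² = v₀² + 2aΔx → Δx = (10.5² − 0²)/(2·4.3) = 12.8 m

Phase 2 (decelerating): v₀ = 10.5 m/s, a = -5 m/s².
v = v₀ + at = 10.5 + (-5)(1.5) = 3.00 m/s
Δx = v₀t + ½at² = 10.5·1.5 + 0.5·-5·1.5² = 10.1 m

Phase 3 (decelerating): v₀ = 3.00 m/s, a = -6.2 m/s².
v = v₀ + at → t = (0 − 3.00) / -6.2 = 0.484 s
v² = v₀² + 2aΔx → Δx = (0² − 3.00²)/(2·-6.2) = 0.726 m
Total time = 2.44 + 1.50 + 0.484 = 4.43 s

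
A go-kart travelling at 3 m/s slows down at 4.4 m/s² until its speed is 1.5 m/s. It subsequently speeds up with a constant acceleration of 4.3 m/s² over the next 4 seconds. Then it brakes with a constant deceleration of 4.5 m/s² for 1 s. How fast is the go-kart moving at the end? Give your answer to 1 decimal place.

14.2 m/s

Phase 1 (decelerating): v₀ = 3.00 m/s, a = -4.4 m/s².
v = v₀ + at → t = (1.5 − 3.00) / -4.4 = 0.341 s
v² = v₀² + 2aΔx → Δx = (1.5² − 3.00²)/(2·-4.4) = 0.767 m

Phase 2 (accelerating): v₀ = 1.50 m/s, a = 4.3 m/s².
v = v₀ + at = 1.50 + (4.3)(4) = 18.7 m/s
Δx = v₀t + ½at² = 1.50·4 + 0.5·4.3·4² = 40.4 m

Phase 3 (decelerating): v₀ = 18.7 m/s, a = -4.5 m/s².
v = v₀ + at = 18.7 + (-4.5)(1) = 14.2 m/s
Δx = v₀t + ½at² = 18.7·1 + 0.5·-4.5·1² = 16.4 m
Final speed = 14.2 m/s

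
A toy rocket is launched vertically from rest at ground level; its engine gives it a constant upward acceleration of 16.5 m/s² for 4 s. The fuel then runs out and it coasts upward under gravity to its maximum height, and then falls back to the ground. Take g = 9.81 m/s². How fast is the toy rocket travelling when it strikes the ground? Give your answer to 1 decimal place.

Phase 1 (powered ascent): v₀ = 0 m/s, a = 16.5 m/s².
v = v₀ + at = 0 + (16.5)(4) = 66.0 m/s
Δx = v₀t + ½at² = 0·4 + 0.5·16.5·4² = 132 m

Phase 2 (coasting upward): v₀ = 66.0 m/s, a = -9.81 m/s².
v = v₀ + at → t = (0 − 66.0) / -9.81 = 6.73 s
v² = v₀² + 2aΔx → Δx = (0² − 66.0²)/(2·-9.81) = 222 m

Phase 3 (free fall): v₀ = 0 m/s, a = -9.81 m/s².
Falls 354 m from rest: t = √(2·354/9.81) = 8.50 s; v = g·t = 83.3 m/s.
Impact speed = 83.3 m/s

83.3 m/s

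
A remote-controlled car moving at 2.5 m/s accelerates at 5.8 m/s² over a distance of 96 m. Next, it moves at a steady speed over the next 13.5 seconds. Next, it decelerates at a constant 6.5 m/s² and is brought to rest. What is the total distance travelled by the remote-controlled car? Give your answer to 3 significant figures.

Phase 1 (accelerating): v₀ = 2.50 m/s, a = 5.8 m/s².
v² = v₀² + 2aΔx = 2.50² + 2·5.8·96 = 1120 → v = 33.5 m/s
t = (v − v₀)/a = (33.5 − 2.50)/5.8 = 5.34 s

Phase 2 (constant speed): v₀ = 33.5 m/s, a = 0 m/s².
v = v₀ + at = 33.5 + (0)(13.5) = 33.5 m/s
Δx = v₀t + ½at² = 33.5·13.5 + 0.5·0·13.5² = 452 m

Phase 3 (decelerating): v₀ = 33.5 m/s, a = -6.5 m/s².
v = v₀ + at → t = (0 − 33.5) / -6.5 = 5.15 s
v² = v₀² + 2aΔx → Δx = (0² − 33.5²)/(2·-6.5) = 86.1 m
Total distance = 96.0 + 452 + 86.1 = 634 m

634 m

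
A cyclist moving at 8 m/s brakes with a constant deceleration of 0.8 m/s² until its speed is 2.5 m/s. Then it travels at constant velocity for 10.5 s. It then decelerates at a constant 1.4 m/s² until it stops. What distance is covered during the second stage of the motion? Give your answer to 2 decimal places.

26.25 m

Phase 1 (decelerating): v₀ = 8.00 m/s, a = -0.8 m/s².
v = v₀ + at → t = (2.5 − 8.00) / -0.8 = 6.88 s
v² = v₀² + 2aΔx → Δx = (2.5² − 8.00²)/(2·-0.8) = 36.1 m

Phase 2 (constant speed): v₀ = 2.50 m/s, a = 0 m/s².
v = v₀ + at = 2.50 + (0)(10.5) = 2.50 m/s
Δx = v₀t + ½at² = 2.50·10.5 + 0.5·0·10.5² = 26.2 m
Distance in phase 2 = 26.2 m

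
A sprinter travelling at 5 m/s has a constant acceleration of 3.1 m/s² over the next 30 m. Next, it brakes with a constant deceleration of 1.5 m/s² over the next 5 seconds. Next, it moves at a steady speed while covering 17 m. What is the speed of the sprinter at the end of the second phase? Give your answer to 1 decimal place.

7.0 m/s

Phase 1 (accelerating): v₀ = 5.00 m/s, a = 3.1 m/s².
v² = v₀² + 2aΔx = 5.00² + 2·3.1·30 = 211 → v = 14.5 m/s
t = (v − v₀)/a = (14.5 − 5.00)/3.1 = 3.07 s

Phase 2 (decelerating): v₀ = 14.5 m/s, a = -1.5 m/s².
v = v₀ + at = 14.5 + (-1.5)(5) = 7.03 m/s
Δx = v₀t + ½at² = 14.5·5 + 0.5·-1.5·5² = 53.9 m
Speed at end of phase 2 = 7.03 m/s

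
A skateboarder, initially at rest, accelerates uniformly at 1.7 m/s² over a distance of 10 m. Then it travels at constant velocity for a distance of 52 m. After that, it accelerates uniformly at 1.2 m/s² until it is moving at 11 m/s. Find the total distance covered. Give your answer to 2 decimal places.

Phase 1 (accelerating): v₀ = 0 m/s, a = 1.7 m/s².
v² = v₀² + 2aΔx = 0² + 2·1.7·10 = 34.0 → v = 5.83 m/s
t = (v − v₀)/a = (5.83 − 0)/1.7 = 3.43 s

Phase 2 (constant speed): v₀ = 5.83 m/s, a = 0 m/s².
Constant speed: t = d/v = 52/5.83 = 8.92 s

Phase 3 (accelerating): v₀ = 5.83 m/s, a = 1.2 m/s².
v = v₀ + at → t = (11 − 5.83) / 1.2 = 4.31 s
v² = v₀² + 2aΔx → Δx = (11² − 5.83²)/(2·1.2) = 36.2 m
Total distance = 10.0 + 52.0 + 36.2 = 98.2 m

98.25 m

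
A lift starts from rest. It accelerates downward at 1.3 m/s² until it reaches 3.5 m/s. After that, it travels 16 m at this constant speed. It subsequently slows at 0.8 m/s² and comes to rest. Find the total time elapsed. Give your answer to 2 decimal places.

Phase 1 (accelerating): v₀ = 0 m/s, a = 1.3 m/s².
v = v₀ + at → t = (3.5 − 0) / 1.3 = 2.69 s
v² = v₀² + 2aΔx → Δx = (3.5² − 0²)/(2·1.3) = 4.71 m

Phase 2 (constant speed): v₀ = 3.50 m/s, a = 0 m/s².
Constant speed: t = d/v = 16/3.50 = 4.57 s

Phase 3 (decelerating): v₀ = 3.50 m/s, a = -0.8 m/s².
v = v₀ + at → t = (0 − 3.50) / -0.8 = 4.38 s
v² = v₀² + 2aΔx → Δx = (0² − 3.50²)/(2·-0.8) = 7.66 m
Total time = 2.69 + 4.57 + 4.38 = 11.6 s

11.64 s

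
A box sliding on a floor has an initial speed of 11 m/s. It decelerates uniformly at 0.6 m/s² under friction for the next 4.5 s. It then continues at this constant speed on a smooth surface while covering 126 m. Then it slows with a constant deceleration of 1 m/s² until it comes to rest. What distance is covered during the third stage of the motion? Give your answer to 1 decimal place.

Phase 1 (decelerating): v₀ = 11.0 m/s, a = -0.6 m/s².
v = v₀ + at = 11.0 + (-0.6)(4.5) = 8.30 m/s
Δx = v₀t + ½at² = 11.0·4.5 + 0.5·-0.6·4.5² = 43.4 m

Phase 2 (constant speed): v₀ = 8.30 m/s, a = 0 m/s².
Constant speed: t = d/v = 126/8.30 = 15.2 s

Phase 3 (decelerating): v₀ = 8.30 m/s, a = -1 m/s².
v = v₀ + at → t = (0 − 8.30) / -1 = 8.30 s
v² = v₀² + 2aΔx → Δx = (0² − 8.30²)/(2·-1) = 34.4 m
Distance in phase 3 = 34.4 m

34.4 m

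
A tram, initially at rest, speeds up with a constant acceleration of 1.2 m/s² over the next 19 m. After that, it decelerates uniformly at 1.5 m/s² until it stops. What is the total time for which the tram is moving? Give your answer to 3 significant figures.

Phase 1 (accelerating): v₀ = 0 m/s, a = 1.2 m/s².
v² = v₀² + 2aΔx = 0² + 2·1.2·19 = 45.6 → v = 6.75 m/s
t = (v − v₀)/a = (6.75 − 0)/1.2 = 5.63 s

Phase 2 (decelerating): v₀ = 6.75 m/s, a = -1.5 m/s².
v = v₀ + at → t = (0 − 6.75) / -1.5 = 4.50 s
v² = v₀² + 2aΔx → Δx = (0² − 6.75²)/(2·-1.5) = 15.2 m
Total time = 5.63 + 4.50 = 10.1 s

10.1 s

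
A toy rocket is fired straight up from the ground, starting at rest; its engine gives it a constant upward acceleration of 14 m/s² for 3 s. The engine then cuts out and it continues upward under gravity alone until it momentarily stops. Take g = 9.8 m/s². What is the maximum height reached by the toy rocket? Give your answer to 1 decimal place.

153.0 m

Phase 1 (powered ascent): v₀ = 0 m/s, a = 14 m/s².
v = v₀ + at = 0 + (14)(3) = 42.0 m/s
Δx = v₀t + ½at² = 0·3 + 0.5·14·3² = 63.0 m

Phase 2 (coasting upward): v₀ = 42.0 m/s, a = -9.8 m/s².
v = v₀ + at → t = (0 − 42.0) / -9.8 = 4.29 s
v² = v₀² + 2aΔx → Δx = (0² − 42.0²)/(2·-9.8) = 90.0 m
Maximum height = 63.0 + 90.0 = 153 m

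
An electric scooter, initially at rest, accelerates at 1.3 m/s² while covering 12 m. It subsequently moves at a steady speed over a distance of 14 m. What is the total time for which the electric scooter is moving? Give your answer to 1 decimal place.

6.8 s

Phase 1 (accelerating): v₀ = 0 m/s, a = 1.3 m/s².
v² = v₀² + 2aΔx = 0² + 2·1.3·12 = 31.2 → v = 5.59 m/s
t = (v − v₀)/a = (5.59 − 0)/1.3 = 4.30 s

Phase 2 (constant speed): v₀ = 5.59 m/s, a = 0 m/s².
Constant speed: t = d/v = 14/5.59 = 2.51 s
Total time = 4.30 + 2.51 = 6.80 s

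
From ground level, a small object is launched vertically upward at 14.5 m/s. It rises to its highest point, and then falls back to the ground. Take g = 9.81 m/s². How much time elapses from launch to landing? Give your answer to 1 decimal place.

3.0 s

Phase 1 (rising): v₀ = 14.5 m/s, a = -9.81 m/s².
v = v₀ + at → t = (0 − 14.5) / -9.81 = 1.48 s
v² = v₀² + 2aΔx → Δx = (0² − 14.5²)/(2·-9.81) = 10.7 m

Phase 2 (falling): v₀ = 0 m/s, a = -9.81 m/s².
Falls 10.7 m from rest: t = √(2·10.7/9.81) = 1.48 s; v = g·t = 14.5 m/s.
Total time = 1.48 + 1.48 = 2.96 s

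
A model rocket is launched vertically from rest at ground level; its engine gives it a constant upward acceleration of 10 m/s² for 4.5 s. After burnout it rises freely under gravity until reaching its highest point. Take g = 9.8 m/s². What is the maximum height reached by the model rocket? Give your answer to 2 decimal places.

204.57 m

Phase 1 (powered ascent): v₀ = 0 m/s, a = 10 m/s².
v = v₀ + at = 0 + (10)(4.5) = 45.0 m/s
Δx = v₀t + ½at² = 0·4.5 + 0.5·10·4.5² = 101 m

Phase 2 (coasting upward): v₀ = 45.0 m/s, a = -9.8 m/s².
v = v₀ + at → t = (0 − 45.0) / -9.8 = 4.59 s
v² = v₀² + 2aΔx → Δx = (0² − 45.0²)/(2·-9.8) = 103 m
Maximum height = 101 + 103 = 205 m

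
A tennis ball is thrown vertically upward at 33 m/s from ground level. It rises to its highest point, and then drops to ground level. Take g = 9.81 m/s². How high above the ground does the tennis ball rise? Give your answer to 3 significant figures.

55.5 m

Phase 1 (rising): v₀ = 33.0 m/s, a = -9.81 m/s².
v = v₀ + at → t = (0 − 33.0) / -9.81 = 3.36 s
v² = v₀² + 2aΔx → Δx = (0² − 33.0²)/(2·-9.81) = 55.5 m
Maximum height = 55.5 m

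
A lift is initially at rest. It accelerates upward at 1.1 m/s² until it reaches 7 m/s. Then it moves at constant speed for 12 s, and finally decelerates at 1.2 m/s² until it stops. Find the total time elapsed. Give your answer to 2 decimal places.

24.20 s

Phase 1 (accelerating): v₀ = 0 m/s, a = 1.1 m/s².
v = v₀ + at → t = (7 − 0) / 1.1 = 6.36 s
v² = v₀² + 2aΔx → Δx = (7² − 0²)/(2·1.1) = 22.3 m

Phase 2 (constant speed): v₀ = 7.00 m/s, a = 0 m/s².
v = v₀ + at = 7.00 + (0)(12) = 7.00 m/s
Δx = v₀t + ½at² = 7.00·12 + 0.5·0·12² = 84.0 m

Phase 3 (decelerating): v₀ = 7.00 m/s, a = -1.2 m/s².
v = v₀ + at → t = (0 − 7.00) / -1.2 = 5.83 s
v² = v₀² + 2aΔx → Δx = (0² − 7.00²)/(2·-1.2) = 20.4 m
Total time = 6.36 + 12.0 + 5.83 = 24.2 s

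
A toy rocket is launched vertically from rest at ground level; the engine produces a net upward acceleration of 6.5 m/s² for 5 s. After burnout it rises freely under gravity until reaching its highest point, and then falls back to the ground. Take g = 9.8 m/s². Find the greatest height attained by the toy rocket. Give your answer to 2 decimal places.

Phase 1 (powered ascent): v₀ = 0 m/s, a = 6.5 m/s².
v = v₀ + at = 0 + (6.5)(5) = 32.5 m/s
Δx = v₀t + ½at² = 0·5 + 0.5·6.5·5² = 81.2 m

Phase 2 (coasting upward): v₀ = 32.5 m/s, a = -9.8 m/s².
v = v₀ + at → t = (0 − 32.5) / -9.8 = 3.32 s
v² = v₀² + 2aΔx → Δx = (0² − 32.5²)/(2·-9.8) = 53.9 m
Maximum height = 81.2 + 53.9 = 135 m

135.14 m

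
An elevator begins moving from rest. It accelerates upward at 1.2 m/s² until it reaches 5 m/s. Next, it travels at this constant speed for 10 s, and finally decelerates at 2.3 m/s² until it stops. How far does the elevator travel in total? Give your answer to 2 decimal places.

65.85 m

Phase 1 (accelerating): v₀ = 0 m/s, a = 1.2 m/s².
v = v₀ + at → t = (5 − 0) / 1.2 = 4.17 s
v² = v₀² + 2aΔx → Δx = (5² − 0²)/(2·1.2) = 10.4 m

Phase 2 (constant speed): v₀ = 5.00 m/s, a = 0 m/s².
v = v₀ + at = 5.00 + (0)(10) = 5.00 m/s
Δx = v₀t + ½at² = 5.00·10 + 0.5·0·10² = 50.0 m

Phase 3 (decelerating): v₀ = 5.00 m/s, a = -2.3 m/s².
v = v₀ + at → t = (0 − 5.00) / -2.3 = 2.17 s
v² = v₀² + 2aΔx → Δx = (0² − 5.00²)/(2·-2.3) = 5.43 m
Total distance = 10.4 + 50.0 + 5.43 = 65.9 m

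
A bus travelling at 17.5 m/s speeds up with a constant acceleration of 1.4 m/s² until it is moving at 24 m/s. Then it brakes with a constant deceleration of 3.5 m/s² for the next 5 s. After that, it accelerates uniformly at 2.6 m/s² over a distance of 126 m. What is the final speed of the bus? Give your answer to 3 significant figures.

26.4 m/s

Phase 1 (accelerating): v₀ = 17.5 m/s, a = 1.4 m/s².
v = v₀ + at → t = (24 − 17.5) / 1.4 = 4.64 s
v² = v₀² + 2aΔx → Δx = (24² − 17.5²)/(2·1.4) = 96.3 m

Phase 2 (decelerating): v₀ = 24.0 m/s, a = -3.5 m/s².
v = v₀ + at = 24.0 + (-3.5)(5) = 6.50 m/s
Δx = v₀t + ½at² = 24.0·5 + 0.5·-3.5·5² = 76.2 m

Phase 3 (accelerating): v₀ = 6.50 m/s, a = 2.6 m/s².
v² = v₀² + 2aΔx = 6.50² + 2·2.6·126 = 697 → v = 26.4 m/s
t = (v − v₀)/a = (26.4 − 6.50)/2.6 = 7.66 s
Final speed = 26.4 m/s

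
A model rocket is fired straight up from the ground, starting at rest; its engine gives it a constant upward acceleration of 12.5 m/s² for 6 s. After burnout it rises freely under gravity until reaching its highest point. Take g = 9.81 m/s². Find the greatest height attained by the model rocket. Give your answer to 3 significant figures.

Phase 1 (powered ascent): v₀ = 0 m/s, a = 12.5 m/s².
v = v₀ + at = 0 + (12.5)(6) = 75.0 m/s
Δx = v₀t + ½at² = 0·6 + 0.5·12.5·6² = 225 m

Phase 2 (coasting upward): v₀ = 75.0 m/s, a = -9.81 m/s².
v = v₀ + at → t = (0 − 75.0) / -9.81 = 7.65 s
v² = v₀² + 2aΔx → Δx = (0² − 75.0²)/(2·-9.81) = 287 m
Maximum height = 225 + 287 = 512 m

512 m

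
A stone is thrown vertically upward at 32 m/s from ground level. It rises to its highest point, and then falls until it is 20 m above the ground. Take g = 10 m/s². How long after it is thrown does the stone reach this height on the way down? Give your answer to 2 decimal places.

5.70 s

Phase 1 (rising): v₀ = 32.0 m/s, a = -10 m/s².
v = v₀ + at → t = (0 − 32.0) / -10 = 3.20 s
v² = v₀² + 2aΔx → Δx = (0² − 32.0²)/(2·-10) = 51.2 m

Phase 2 (falling): v₀ = 0 m/s, a = -10 m/s².
Falls 31.2 m from rest: t = √(2·31.2/10) = 2.50 s; v = g·t = 25.0 m/s.
Total time = 3.20 + 2.50 = 5.70 s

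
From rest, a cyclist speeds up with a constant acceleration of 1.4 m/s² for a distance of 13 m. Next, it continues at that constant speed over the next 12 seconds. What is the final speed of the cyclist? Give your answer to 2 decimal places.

Phase 1 (accelerating): v₀ = 0 m/s, a = 1.4 m/s².
v² = v₀² + 2aΔx = 0² + 2·1.4·13 = 36.4 → v = 6.03 m/s
t = (v − v₀)/a = (6.03 − 0)/1.4 = 4.31 s

Phase 2 (constant speed): v₀ = 6.03 m/s, a = 0 m/s².
v = v₀ + at = 6.03 + (0)(12) = 6.03 m/s
Δx = v₀t + ½at² = 6.03·12 + 0.5·0·12² = 72.4 m
Final speed = 6.03 m/s

6.03 m/s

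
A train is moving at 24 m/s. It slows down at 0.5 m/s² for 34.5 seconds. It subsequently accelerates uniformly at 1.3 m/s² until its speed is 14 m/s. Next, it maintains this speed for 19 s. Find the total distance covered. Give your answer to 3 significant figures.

854 m

Phase 1 (decelerating): v₀ = 24.0 m/s, a = -0.5 m/s².
v = v₀ + at = 24.0 + (-0.5)(34.5) = 6.75 m/s
Δx = v₀t + ½at² = 24.0·34.5 + 0.5·-0.5·34.5² = 530 m

Phase 2 (accelerating): v₀ = 6.75 m/s, a = 1.3 m/s².
v = v₀ + at → t = (14 − 6.75) / 1.3 = 5.58 s
v² = v₀² + 2aΔx → Δx = (14² − 6.75²)/(2·1.3) = 57.9 m

Phase 3 (constant speed): v₀ = 14.0 m/s, a = 0 m/s².
v = v₀ + at = 14.0 + (0)(19) = 14.0 m/s
Δx = v₀t + ½at² = 14.0·19 + 0.5·0·19² = 266 m
Total distance = 530 + 57.9 + 266 = 854 m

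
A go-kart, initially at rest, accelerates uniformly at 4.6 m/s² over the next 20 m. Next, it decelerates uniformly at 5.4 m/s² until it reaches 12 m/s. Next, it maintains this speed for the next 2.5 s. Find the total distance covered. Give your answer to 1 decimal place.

Phase 1 (accelerating): v₀ = 0 m/s, a = 4.6 m/s².
v² = v₀² + 2aΔx = 0² + 2·4.6·20 = 184 → v = 13.6 m/s
t = (v − v₀)/a = (13.6 − 0)/4.6 = 2.95 s

Phase 2 (decelerating): v₀ = 13.6 m/s, a = -5.4 m/s².
v = v₀ + at → t = (12 − 13.6) / -5.4 = 0.290 s
v² = v₀² + 2aΔx → Δx = (12² − 13.6²)/(2·-5.4) = 3.70 m

Phase 3 (constant speed): v₀ = 12.0 m/s, a = 0 m/s².
v = v₀ + at = 12.0 + (0)(2.5) = 12.0 m/s
Δx = v₀t + ½at² = 12.0·2.5 + 0.5·0·2.5² = 30.0 m
Total distance = 20.0 + 3.70 + 30.0 = 53.7 m

53.7 m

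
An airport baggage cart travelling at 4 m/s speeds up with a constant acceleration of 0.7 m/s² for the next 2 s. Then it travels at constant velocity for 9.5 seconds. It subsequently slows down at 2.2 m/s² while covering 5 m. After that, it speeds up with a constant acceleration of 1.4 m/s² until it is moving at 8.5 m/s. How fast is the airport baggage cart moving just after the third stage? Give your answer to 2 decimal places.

2.68 m/s

Phase 1 (accelerating): v₀ = 4.00 m/s, a = 0.7 m/s².
v = v₀ + at = 4.00 + (0.7)(2) = 5.40 m/s
Δx = v₀t + ½at² = 4.00·2 + 0.5·0.7·2² = 9.40 m

Phase 2 (constant speed): v₀ = 5.40 m/s, a = 0 m/s².
v = v₀ + at = 5.40 + (0)(9.5) = 5.40 m/s
Δx = v₀t + ½at² = 5.40·9.5 + 0.5·0·9.5² = 51.3 m

Phase 3 (decelerating): v₀ = 5.40 m/s, a = -2.2 m/s².
v² = v₀² + 2aΔx = 5.40² + 2·-2.2·5 = 7.16 → v = 2.68 m/s
t = (v − v₀)/a = (2.68 − 5.40)/-2.2 = 1.24 s
Speed at end of phase 3 = 2.68 m/s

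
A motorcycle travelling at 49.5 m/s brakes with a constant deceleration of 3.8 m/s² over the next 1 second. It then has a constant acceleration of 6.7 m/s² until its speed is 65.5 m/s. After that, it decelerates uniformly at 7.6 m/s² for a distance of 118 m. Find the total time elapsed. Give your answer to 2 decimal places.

6.00 s

Phase 1 (decelerating): v₀ = 49.5 m/s, a = -3.8 m/s².
v = v₀ + at = 49.5 + (-3.8)(1) = 45.7 m/s
Δx = v₀t + ½at² = 49.5·1 + 0.5·-3.8·1² = 47.6 m

Phase 2 (accelerating): v₀ = 45.7 m/s, a = 6.7 m/s².
v = v₀ + at → t = (65.5 − 45.7) / 6.7 = 2.96 s
v² = v₀² + 2aΔx → Δx = (65.5² − 45.7²)/(2·6.7) = 164 m

Phase 3 (decelerating): v₀ = 65.5 m/s, a = -7.6 m/s².
v² = v₀² + 2aΔx = 65.5² + 2·-7.6·118 = 2500 → v = 50.0 m/s
t = (v − v₀)/a = (50.0 − 65.5)/-7.6 = 2.04 s
Total time = 1.00 + 2.96 + 2.04 = 6.00 s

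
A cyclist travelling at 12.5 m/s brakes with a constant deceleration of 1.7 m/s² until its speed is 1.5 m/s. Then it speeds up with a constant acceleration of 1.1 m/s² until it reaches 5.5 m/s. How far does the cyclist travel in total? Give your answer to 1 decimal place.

Phase 1 (decelerating): v₀ = 12.5 m/s, a = -1.7 m/s².
v = v₀ + at → t = (1.5 − 12.5) / -1.7 = 6.47 s
v² = v₀² + 2aΔx → Δx = (1.5² − 12.5²)/(2·-1.7) = 45.3 m

Phase 2 (accelerating): v₀ = 1.50 m/s, a = 1.1 m/s².
v = v₀ + at → t = (5.5 − 1.50) / 1.1 = 3.64 s
v² = v₀² + 2aΔx → Δx = (5.5² − 1.50²)/(2·1.1) = 12.7 m
Total distance = 45.3 + 12.7 = 58.0 m

58.0 m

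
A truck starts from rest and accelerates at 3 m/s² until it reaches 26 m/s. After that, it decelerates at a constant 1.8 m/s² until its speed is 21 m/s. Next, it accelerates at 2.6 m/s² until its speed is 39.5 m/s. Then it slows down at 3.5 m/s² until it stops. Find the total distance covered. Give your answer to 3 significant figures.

Phase 1 (accelerating): v₀ = 0 m/s, a = 3 m/s².
v = v₀ + at → t = (26 − 0) / 3 = 8.67 s
v² = v₀² + 2aΔx → Δx = (26² − 0²)/(2·3) = 113 m

Phase 2 (decelerating): v₀ = 26.0 m/s, a = -1.8 m/s².
v = v₀ + at → t = (21 − 26.0) / -1.8 = 2.78 s
v² = v₀² + 2aΔx → Δx = (21² − 26.0²)/(2·-1.8) = 65.3 m

Phase 3 (accelerating): v₀ = 21.0 m/s, a = 2.6 m/s².
v = v₀ + at → t = (39.5 − 21.0) / 2.6 = 7.12 s
v² = v₀² + 2aΔx → Δx = (39.5² − 21.0²)/(2·2.6) = 215 m

Phase 4 (decelerating): v₀ = 39.5 m/s, a = -3.5 m/s².
v = v₀ + at → t = (0 − 39.5) / -3.5 = 11.3 s
v² = v₀² + 2aΔx → Δx = (0² − 39.5²)/(2·-3.5) = 223 m
Total distance = 113 + 65.3 + 215 + 223 = 616 m

616 m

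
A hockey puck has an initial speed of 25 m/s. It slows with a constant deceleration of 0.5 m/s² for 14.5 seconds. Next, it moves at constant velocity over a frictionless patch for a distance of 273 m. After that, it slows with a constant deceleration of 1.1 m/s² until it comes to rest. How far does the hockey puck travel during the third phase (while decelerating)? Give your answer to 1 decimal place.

143.2 m

Phase 1 (decelerating): v₀ = 25.0 m/s, a = -0.5 m/s².
v = v₀ + at = 25.0 + (-0.5)(14.5) = 17.8 m/s
Δx = v₀t + ½at² = 25.0·14.5 + 0.5·-0.5·14.5² = 310 m

Phase 2 (constant speed): v₀ = 17.8 m/s, a = 0 m/s².
Constant speed: t = d/v = 273/17.8 = 15.4 s

Phase 3 (decelerating): v₀ = 17.8 m/s, a = -1.1 m/s².
v = v₀ + at → t = (0 − 17.8) / -1.1 = 16.1 s
v² = v₀² + 2aΔx → Δx = (0² − 17.8²)/(2·-1.1) = 143 m
Distance in phase 3 = 143 m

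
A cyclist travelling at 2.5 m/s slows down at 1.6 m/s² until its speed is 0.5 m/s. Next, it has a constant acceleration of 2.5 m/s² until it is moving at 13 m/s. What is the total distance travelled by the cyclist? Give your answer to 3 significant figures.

Phase 1 (decelerating): v₀ = 2.50 m/s, a = -1.6 m/s².
v = v₀ + at → t = (0.5 − 2.50) / -1.6 = 1.25 s
v² = v₀² + 2aΔx → Δx = (0.5² − 2.50²)/(2·-1.6) = 1.88 m

Phase 2 (accelerating): v₀ = 0.500 m/s, a = 2.5 m/s².
v = v₀ + at → t = (13 − 0.500) / 2.5 = 5.00 s
v² = v₀² + 2aΔx → Δx = (13² − 0.500²)/(2·2.5) = 33.8 m
Total distance = 1.88 + 33.8 = 35.6 m

35.6 m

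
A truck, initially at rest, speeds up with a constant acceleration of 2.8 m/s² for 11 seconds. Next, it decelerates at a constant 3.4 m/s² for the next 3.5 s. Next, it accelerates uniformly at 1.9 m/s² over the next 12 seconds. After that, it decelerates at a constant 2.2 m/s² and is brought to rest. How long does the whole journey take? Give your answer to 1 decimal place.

45.5 s

Phase 1 (accelerating): v₀ = 0 m/s, a = 2.8 m/s².
v = v₀ + at = 0 + (2.8)(11) = 30.8 m/s
Δx = v₀t + ½at² = 0·11 + 0.5·2.8·11² = 169 m

Phase 2 (decelerating): v₀ = 30.8 m/s, a = -3.4 m/s².
v = v₀ + at = 30.8 + (-3.4)(3.5) = 18.9 m/s
Δx = v₀t + ½at² = 30.8·3.5 + 0.5·-3.4·3.5² = 87.0 m

Phase 3 (accelerating): v₀ = 18.9 m/s, a = 1.9 m/s².
v = v₀ + at = 18.9 + (1.9)(12) = 41.7 m/s
Δx = v₀t + ½at² = 18.9·12 + 0.5·1.9·12² = 364 m

Phase 4 (decelerating): v₀ = 41.7 m/s, a = -2.2 m/s².
v = v₀ + at → t = (0 − 41.7) / -2.2 = 19.0 s
v² = v₀² + 2aΔx → Δx = (0² − 41.7²)/(2·-2.2) = 395 m
Total time = 11.0 + 3.50 + 12.0 + 19.0 = 45.5 s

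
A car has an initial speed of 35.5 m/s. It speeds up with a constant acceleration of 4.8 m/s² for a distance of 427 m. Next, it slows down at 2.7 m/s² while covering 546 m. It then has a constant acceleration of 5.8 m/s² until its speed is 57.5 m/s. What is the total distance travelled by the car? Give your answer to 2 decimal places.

Phase 1 (accelerating): v₀ = 35.5 m/s, a = 4.8 m/s².
v² = v₀² + 2aΔx = 35.5² + 2·4.8·427 = 5360 → v = 73.2 m/s
t = (v − v₀)/a = (73.2 − 35.5)/4.8 = 7.86 s

Phase 2 (decelerating): v₀ = 73.2 m/s, a = -2.7 m/s².
v² = v₀² + 2aΔx = 73.2² + 2·-2.7·546 = 2410 → v = 49.1 m/s
t = (v − v₀)/a = (49.1 − 73.2)/-2.7 = 8.93 s

Phase 3 (accelerating): v₀ = 49.1 m/s, a = 5.8 m/s².
v = v₀ + at → t = (57.5 − 49.1) / 5.8 = 1.45 s
v² = v₀² + 2aΔx → Δx = (57.5² − 49.1²)/(2·5.8) = 77.2 m
Total distance = 427 + 546 + 77.2 = 1050 m

1050.17 m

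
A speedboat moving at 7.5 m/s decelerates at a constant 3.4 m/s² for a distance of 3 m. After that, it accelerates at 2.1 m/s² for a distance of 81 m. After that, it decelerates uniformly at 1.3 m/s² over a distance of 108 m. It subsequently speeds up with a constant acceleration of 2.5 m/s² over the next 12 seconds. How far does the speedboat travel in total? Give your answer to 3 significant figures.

Phase 1 (decelerating): v₀ = 7.50 m/s, a = -3.4 m/s².
v² = v₀² + 2aΔx = 7.50² + 2·-3.4·3 = 35.9 → v = 5.99 m/s
t = (v − v₀)/a = (5.99 − 7.50)/-3.4 = 0.445 s

Phase 2 (accelerating): v₀ = 5.99 m/s, a = 2.1 m/s².
v² = v₀² + 2aΔx = 5.99² + 2·2.1·81 = 376 → v = 19.4 m/s
t = (v − v₀)/a = (19.4 − 5.99)/2.1 = 6.38 s

Phase 3 (decelerating): v₀ = 19.4 m/s, a = -1.3 m/s².
v² = v₀² + 2aΔx = 19.4² + 2·-1.3·108 = 95.2 → v = 9.76 m/s
t = (v − v₀)/a = (9.76 − 19.4)/-1.3 = 7.41 s

Phase 4 (accelerating): v₀ = 9.76 m/s, a = 2.5 m/s².
v = v₀ + at = 9.76 + (2.5)(12) = 39.8 m/s
Δx = v₀t + ½at² = 9.76·12 + 0.5·2.5·12² = 297 m
Total distance = 3.00 + 81.0 + 108 + 297 = 489 m

489 m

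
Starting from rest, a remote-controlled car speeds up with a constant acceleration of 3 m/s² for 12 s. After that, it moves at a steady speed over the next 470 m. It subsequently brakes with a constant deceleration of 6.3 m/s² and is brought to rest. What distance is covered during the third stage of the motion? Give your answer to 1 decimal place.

Phase 1 (accelerating): v₀ = 0 m/s, a = 3 m/s².
v = v₀ + at = 0 + (3)(12) = 36.0 m/s
Δx = v₀t + ½at² = 0·12 + 0.5·3·12² = 216 m

Phase 2 (constant speed): v₀ = 36.0 m/s, a = 0 m/s².
Constant speed: t = d/v = 470/36.0 = 13.1 s

Phase 3 (decelerating): v₀ = 36.0 m/s, a = -6.3 m/s².
v = v₀ + at → t = (0 − 36.0) / -6.3 = 5.71 s
v² = v₀² + 2aΔx → Δx = (0² − 36.0²)/(2·-6.3) = 103 m
Distance in phase 3 = 103 m

102.9 m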